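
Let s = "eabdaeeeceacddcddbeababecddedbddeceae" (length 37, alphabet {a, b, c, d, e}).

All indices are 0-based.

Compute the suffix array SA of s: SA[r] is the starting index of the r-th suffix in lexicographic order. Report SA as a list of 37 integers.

rank→(start, suffix):
  0 → (19, 'ababecddedbddeceae')
  1 → (1, 'abdaeeeceacddcddbeababecddedbddeceae')
  2 → (21, 'abecddedbddeceae')
  3 → (10, 'acddcddbeababecddedbddeceae')
  4 → (35, 'ae')
  5 → (4, 'aeeeceacddcddbeababecddedbddeceae')
  6 → (20, 'babecddedbddeceae')
  7 → (2, 'bdaeeeceacddcddbeababecddedbddeceae')
  8 → (29, 'bddeceae')
  9 → (17, 'beababecddedbddeceae')
  10 → (22, 'becddedbddeceae')
  11 → (14, 'cddbeababecddedbddeceae')
  12 → (11, 'cddcddbeababecddedbddeceae')
  13 → (24, 'cddedbddeceae')
  14 → (8, 'ceacddcddbeababecddedbddeceae')
  15 → (33, 'ceae')
  16 → (3, 'daeeeceacddcddbeababecddedbddeceae')
  17 → (28, 'dbddeceae')
  18 → (16, 'dbeababecddedbddeceae')
  19 → (13, 'dcddbeababecddedbddeceae')
  20 → (15, 'ddbeababecddedbddeceae')
  21 → (12, 'ddcddbeababecddedbddeceae')
  22 → (30, 'ddeceae')
  23 → (25, 'ddedbddeceae')
  24 → (31, 'deceae')
  25 → (26, 'dedbddeceae')
  26 → (36, 'e')
  27 → (18, 'eababecddedbddeceae')
  28 → (0, 'eabdaeeeceacddcddbeababecddedbddeceae')
  29 → (9, 'eacddcddbeababecddedbddeceae')
  30 → (34, 'eae')
  31 → (23, 'ecddedbddeceae')
  32 → (7, 'eceacddcddbeababecddedbddeceae')
  33 → (32, 'eceae')
  34 → (27, 'edbddeceae')
  35 → (6, 'eeceacddcddbeababecddedbddeceae')
  36 → (5, 'eeeceacddcddbeababecddedbddeceae')

[19, 1, 21, 10, 35, 4, 20, 2, 29, 17, 22, 14, 11, 24, 8, 33, 3, 28, 16, 13, 15, 12, 30, 25, 31, 26, 36, 18, 0, 9, 34, 23, 7, 32, 27, 6, 5]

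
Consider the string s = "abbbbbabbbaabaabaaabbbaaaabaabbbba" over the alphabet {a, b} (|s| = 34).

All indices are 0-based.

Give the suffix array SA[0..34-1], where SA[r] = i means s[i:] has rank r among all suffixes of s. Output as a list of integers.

[33, 22, 23, 16, 13, 10, 24, 17, 27, 14, 11, 25, 18, 6, 28, 0, 32, 21, 15, 12, 9, 26, 5, 31, 20, 8, 4, 30, 19, 7, 3, 29, 2, 1]

sorted suffixes:
  #0 SA[0]=33  'a'
  #1 SA[1]=22  'aaaabaabbbba'
  #2 SA[2]=23  'aaabaabbbba'
  #3 SA[3]=16  'aaabbbaaaabaabbbba'
  #4 SA[4]=13  'aabaaabbbaaaabaabbbba'
  #5 SA[5]=10  'aabaabaaabbbaaaabaabbbba'
  #6 SA[6]=24  'aabaabbbba'
  #7 SA[7]=17  'aabbbaaaabaabbbba'
  #8 SA[8]=27  'aabbbba'
  #9 SA[9]=14  'abaaabbbaaaabaabbbba'
  #10 SA[10]=11  'abaabaaabbbaaaabaabbbba'
  #11 SA[11]=25  'abaabbbba'
  #12 SA[12]=18  'abbbaaaabaabbbba'
  #13 SA[13]=6  'abbbaabaabaaabbbaaaabaabbbba'
  #14 SA[14]=28  'abbbba'
  #15 SA[15]=0  'abbbbbabbbaabaabaaabbbaaaabaabbbba'
  #16 SA[16]=32  'ba'
  #17 SA[17]=21  'baaaabaabbbba'
  #18 SA[18]=15  'baaabbbaaaabaabbbba'
  #19 SA[19]=12  'baabaaabbbaaaabaabbbba'
  #20 SA[20]=9  'baabaabaaabbbaaaabaabbbba'
  #21 SA[21]=26  'baabbbba'
  #22 SA[22]=5  'babbbaabaabaaabbbaaaabaabbbba'
  #23 SA[23]=31  'bba'
  #24 SA[24]=20  'bbaaaabaabbbba'
  #25 SA[25]=8  'bbaabaabaaabbbaaaabaabbbba'
  #26 SA[26]=4  'bbabbbaabaabaaabbbaaaabaabbbba'
  #27 SA[27]=30  'bbba'
  #28 SA[28]=19  'bbbaaaabaabbbba'
  #29 SA[29]=7  'bbbaabaabaaabbbaaaabaabbbba'
  #30 SA[30]=3  'bbbabbbaabaabaaabbbaaaabaabbbba'
  #31 SA[31]=29  'bbbba'
  #32 SA[32]=2  'bbbbabbbaabaabaaabbbaaaabaabbbba'
  #33 SA[33]=1  'bbbbbabbbaabaabaaabbbaaaabaabbbba'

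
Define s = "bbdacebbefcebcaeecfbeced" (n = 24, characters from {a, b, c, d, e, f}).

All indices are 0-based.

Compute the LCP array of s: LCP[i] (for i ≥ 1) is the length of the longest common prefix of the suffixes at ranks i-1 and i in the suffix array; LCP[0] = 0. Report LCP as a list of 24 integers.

sorted suffixes:
  #0 SA[0]=3  'acebbefcebcaeecfbeced'
  #1 SA[1]=14  'aeecfbeced'
  #2 SA[2]=0  'bbdacebbefcebcaeecfbeced'
  #3 SA[3]=6  'bbefcebcaeecfbeced'
  #4 SA[4]=12  'bcaeecfbeced'
  #5 SA[5]=1  'bdacebbefcebcaeecfbeced'
  #6 SA[6]=19  'beced'
  #7 SA[7]=7  'befcebcaeecfbeced'
  #8 SA[8]=13  'caeecfbeced'
  #9 SA[9]=4  'cebbefcebcaeecfbeced'
  #10 SA[10]=10  'cebcaeecfbeced'
  #11 SA[11]=21  'ced'
  #12 SA[12]=17  'cfbeced'
  #13 SA[13]=23  'd'
  #14 SA[14]=2  'dacebbefcebcaeecfbeced'
  #15 SA[15]=5  'ebbefcebcaeecfbeced'
  #16 SA[16]=11  'ebcaeecfbeced'
  #17 SA[17]=20  'eced'
  #18 SA[18]=16  'ecfbeced'
  #19 SA[19]=22  'ed'
  #20 SA[20]=15  'eecfbeced'
  #21 SA[21]=8  'efcebcaeecfbeced'
  #22 SA[22]=18  'fbeced'
  #23 SA[23]=9  'fcebcaeecfbeced'

SA = [3, 14, 0, 6, 12, 1, 19, 7, 13, 4, 10, 21, 17, 23, 2, 5, 11, 20, 16, 22, 15, 8, 18, 9]
[i] adj suffixes → lcp
  [1] 3/14 → 1 ('a')
  [2] 14/0 → 0 ('')
  [3] 0/6 → 2 ('bb')
  [4] 6/12 → 1 ('b')
  [5] 12/1 → 1 ('b')
  [6] 1/19 → 1 ('b')
  [7] 19/7 → 2 ('be')
  [8] 7/13 → 0 ('')
  [9] 13/4 → 1 ('c')
  [10] 4/10 → 3 ('ceb')
  [11] 10/21 → 2 ('ce')
  [12] 21/17 → 1 ('c')
  [13] 17/23 → 0 ('')
  [14] 23/2 → 1 ('d')
  [15] 2/5 → 0 ('')
  [16] 5/11 → 2 ('eb')
  [17] 11/20 → 1 ('e')
  [18] 20/16 → 2 ('ec')
  [19] 16/22 → 1 ('e')
  [20] 22/15 → 1 ('e')
  [21] 15/8 → 1 ('e')
  [22] 8/18 → 0 ('')
  [23] 18/9 → 1 ('f')

[0, 1, 0, 2, 1, 1, 1, 2, 0, 1, 3, 2, 1, 0, 1, 0, 2, 1, 2, 1, 1, 1, 0, 1]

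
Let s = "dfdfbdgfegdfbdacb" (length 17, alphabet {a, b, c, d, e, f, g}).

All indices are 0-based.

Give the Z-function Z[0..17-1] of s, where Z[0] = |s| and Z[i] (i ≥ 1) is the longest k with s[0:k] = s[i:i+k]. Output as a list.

Z[0]=17
i=1: outside box; Z[1]=0
i=2: outside box; Z[2]=2 scan→box=[2,4)
i=3: min(r-i=1, Z[1]=0)=0; Z[3]=0
i=4: outside box; Z[4]=0
i=5: outside box; Z[5]=1 scan→box=[5,6)
i=6: outside box; Z[6]=0
i=7: outside box; Z[7]=0
i=8: outside box; Z[8]=0
i=9: outside box; Z[9]=0
i=10: outside box; Z[10]=2 scan→box=[10,12)
i=11: min(r-i=1, Z[1]=0)=0; Z[11]=0
i=12: outside box; Z[12]=0
i=13: outside box; Z[13]=1 scan→box=[13,14)
i=14: outside box; Z[14]=0
i=15: outside box; Z[15]=0
i=16: outside box; Z[16]=0

[17, 0, 2, 0, 0, 1, 0, 0, 0, 0, 2, 0, 0, 1, 0, 0, 0]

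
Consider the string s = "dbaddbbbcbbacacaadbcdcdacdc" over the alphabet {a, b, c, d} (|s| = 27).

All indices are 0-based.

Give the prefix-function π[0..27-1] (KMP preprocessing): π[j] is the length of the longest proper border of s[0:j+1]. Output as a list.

π[0] = 0
j=1 s[j]='b': π[1]=0 (border '')
j=2 s[j]='a': π[2]=0 (border '')
j=3 s[j]='d': π[3]=1 (border 'd')
j=4 s[j]='d': k: 1→0; π[4]=1 (border 'd')
j=5 s[j]='b': π[5]=2 (border 'db')
j=6 s[j]='b': k: 2→0; π[6]=0 (border '')
j=7 s[j]='b': π[7]=0 (border '')
j=8 s[j]='c': π[8]=0 (border '')
j=9 s[j]='b': π[9]=0 (border '')
j=10 s[j]='b': π[10]=0 (border '')
j=11 s[j]='a': π[11]=0 (border '')
j=12 s[j]='c': π[12]=0 (border '')
j=13 s[j]='a': π[13]=0 (border '')
j=14 s[j]='c': π[14]=0 (border '')
j=15 s[j]='a': π[15]=0 (border '')
j=16 s[j]='a': π[16]=0 (border '')
j=17 s[j]='d': π[17]=1 (border 'd')
j=18 s[j]='b': π[18]=2 (border 'db')
j=19 s[j]='c': k: 2→0; π[19]=0 (border '')
j=20 s[j]='d': π[20]=1 (border 'd')
j=21 s[j]='c': k: 1→0; π[21]=0 (border '')
j=22 s[j]='d': π[22]=1 (border 'd')
j=23 s[j]='a': k: 1→0; π[23]=0 (border '')
j=24 s[j]='c': π[24]=0 (border '')
j=25 s[j]='d': π[25]=1 (border 'd')
j=26 s[j]='c': k: 1→0; π[26]=0 (border '')

[0, 0, 0, 1, 1, 2, 0, 0, 0, 0, 0, 0, 0, 0, 0, 0, 0, 1, 2, 0, 1, 0, 1, 0, 0, 1, 0]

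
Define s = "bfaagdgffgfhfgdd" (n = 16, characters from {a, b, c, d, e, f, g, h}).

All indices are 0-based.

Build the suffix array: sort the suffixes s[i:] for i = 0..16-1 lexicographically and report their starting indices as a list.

[2, 3, 0, 15, 14, 5, 1, 7, 12, 8, 10, 13, 4, 6, 9, 11]

rank→(start, suffix):
  0 → (2, 'aagdgffgfhfgdd')
  1 → (3, 'agdgffgfhfgdd')
  2 → (0, 'bfaagdgffgfhfgdd')
  3 → (15, 'd')
  4 → (14, 'dd')
  5 → (5, 'dgffgfhfgdd')
  6 → (1, 'faagdgffgfhfgdd')
  7 → (7, 'ffgfhfgdd')
  8 → (12, 'fgdd')
  9 → (8, 'fgfhfgdd')
  10 → (10, 'fhfgdd')
  11 → (13, 'gdd')
  12 → (4, 'gdgffgfhfgdd')
  13 → (6, 'gffgfhfgdd')
  14 → (9, 'gfhfgdd')
  15 → (11, 'hfgdd')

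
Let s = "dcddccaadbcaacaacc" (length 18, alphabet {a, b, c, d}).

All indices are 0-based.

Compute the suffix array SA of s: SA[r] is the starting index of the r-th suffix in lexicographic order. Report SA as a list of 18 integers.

sorted suffixes:
  #0 SA[0]=11  'aacaacc'
  #1 SA[1]=14  'aacc'
  #2 SA[2]=6  'aadbcaacaacc'
  #3 SA[3]=12  'acaacc'
  #4 SA[4]=15  'acc'
  #5 SA[5]=7  'adbcaacaacc'
  #6 SA[6]=9  'bcaacaacc'
  #7 SA[7]=17  'c'
  #8 SA[8]=10  'caacaacc'
  #9 SA[9]=13  'caacc'
  #10 SA[10]=5  'caadbcaacaacc'
  #11 SA[11]=16  'cc'
  #12 SA[12]=4  'ccaadbcaacaacc'
  #13 SA[13]=1  'cddccaadbcaacaacc'
  #14 SA[14]=8  'dbcaacaacc'
  #15 SA[15]=3  'dccaadbcaacaacc'
  #16 SA[16]=0  'dcddccaadbcaacaacc'
  #17 SA[17]=2  'ddccaadbcaacaacc'

[11, 14, 6, 12, 15, 7, 9, 17, 10, 13, 5, 16, 4, 1, 8, 3, 0, 2]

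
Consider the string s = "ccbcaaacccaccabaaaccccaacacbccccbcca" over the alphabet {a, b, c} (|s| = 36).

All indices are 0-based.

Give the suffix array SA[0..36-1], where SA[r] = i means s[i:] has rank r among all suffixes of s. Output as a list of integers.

rank | idx | suffix
   0 |  35 | a
   1 |   4 | aaacccaccabaaaccccaacacbccccbcca
   2 |  15 | aaaccccaacacbccccbcca
   3 |  22 | aacacbccccbcca
   4 |   5 | aacccaccabaaaccccaacacbccccbcca
   5 |  16 | aaccccaacacbccccbcca
   6 |  13 | abaaaccccaacacbccccbcca
   7 |  23 | acacbccccbcca
   8 |  25 | acbccccbcca
   9 |  10 | accabaaaccccaacacbccccbcca
  10 |   6 | acccaccabaaaccccaacacbccccbcca
  11 |  17 | accccaacacbccccbcca
  12 |  14 | baaaccccaacacbccccbcca
  13 |   2 | bcaaacccaccabaaaccccaacacbccccbcca
  14 |  32 | bcca
  15 |  27 | bccccbcca
  16 |  34 | ca
  17 |   3 | caaacccaccabaaaccccaacacbccccbcca
  18 |  21 | caacacbccccbcca
  19 |  12 | cabaaaccccaacacbccccbcca
  20 |  24 | cacbccccbcca
  21 |   9 | caccabaaaccccaacacbccccbcca
  22 |   1 | cbcaaacccaccabaaaccccaacacbccccbcca
  23 |  31 | cbcca
  24 |  26 | cbccccbcca
  25 |  33 | cca
  26 |  20 | ccaacacbccccbcca
  27 |  11 | ccabaaaccccaacacbccccbcca
  28 |   8 | ccaccabaaaccccaacacbccccbcca
  29 |   0 | ccbcaaacccaccabaaaccccaacacbccccbcca
  30 |  30 | ccbcca
  31 |  19 | cccaacacbccccbcca
  32 |   7 | cccaccabaaaccccaacacbccccbcca
  33 |  29 | cccbcca
  34 |  18 | ccccaacacbccccbcca
  35 |  28 | ccccbcca

[35, 4, 15, 22, 5, 16, 13, 23, 25, 10, 6, 17, 14, 2, 32, 27, 34, 3, 21, 12, 24, 9, 1, 31, 26, 33, 20, 11, 8, 0, 30, 19, 7, 29, 18, 28]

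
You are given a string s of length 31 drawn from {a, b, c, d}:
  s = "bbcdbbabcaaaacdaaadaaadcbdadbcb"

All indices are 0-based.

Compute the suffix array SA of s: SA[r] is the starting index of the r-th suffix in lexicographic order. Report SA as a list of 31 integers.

sorted suffixes:
  #0 SA[0]=9  'aaaacdaaadaaadcbdadbcb'
  #1 SA[1]=10  'aaacdaaadaaadcbdadbcb'
  #2 SA[2]=15  'aaadaaadcbdadbcb'
  #3 SA[3]=19  'aaadcbdadbcb'
  #4 SA[4]=11  'aacdaaadaaadcbdadbcb'
  #5 SA[5]=16  'aadaaadcbdadbcb'
  #6 SA[6]=20  'aadcbdadbcb'
  #7 SA[7]=6  'abcaaaacdaaadaaadcbdadbcb'
  #8 SA[8]=12  'acdaaadaaadcbdadbcb'
  #9 SA[9]=17  'adaaadcbdadbcb'
  #10 SA[10]=26  'adbcb'
  #11 SA[11]=21  'adcbdadbcb'
  #12 SA[12]=30  'b'
  #13 SA[13]=5  'babcaaaacdaaadaaadcbdadbcb'
  #14 SA[14]=4  'bbabcaaaacdaaadaaadcbdadbcb'
  #15 SA[15]=0  'bbcdbbabcaaaacdaaadaaadcbdadbcb'
  #16 SA[16]=7  'bcaaaacdaaadaaadcbdadbcb'
  #17 SA[17]=28  'bcb'
  #18 SA[18]=1  'bcdbbabcaaaacdaaadaaadcbdadbcb'
  #19 SA[19]=24  'bdadbcb'
  #20 SA[20]=8  'caaaacdaaadaaadcbdadbcb'
  #21 SA[21]=29  'cb'
  #22 SA[22]=23  'cbdadbcb'
  #23 SA[23]=13  'cdaaadaaadcbdadbcb'
  #24 SA[24]=2  'cdbbabcaaaacdaaadaaadcbdadbcb'
  #25 SA[25]=14  'daaadaaadcbdadbcb'
  #26 SA[26]=18  'daaadcbdadbcb'
  #27 SA[27]=25  'dadbcb'
  #28 SA[28]=3  'dbbabcaaaacdaaadaaadcbdadbcb'
  #29 SA[29]=27  'dbcb'
  #30 SA[30]=22  'dcbdadbcb'

[9, 10, 15, 19, 11, 16, 20, 6, 12, 17, 26, 21, 30, 5, 4, 0, 7, 28, 1, 24, 8, 29, 23, 13, 2, 14, 18, 25, 3, 27, 22]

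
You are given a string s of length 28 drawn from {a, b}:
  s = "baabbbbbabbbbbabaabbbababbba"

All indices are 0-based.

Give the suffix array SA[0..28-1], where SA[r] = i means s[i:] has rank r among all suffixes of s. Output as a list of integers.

[27, 16, 1, 14, 21, 23, 17, 8, 2, 26, 15, 0, 13, 20, 22, 7, 25, 12, 19, 6, 24, 11, 18, 5, 10, 4, 9, 3]

rank→(start, suffix):
  0 → (27, 'a')
  1 → (16, 'aabbbababbba')
  2 → (1, 'aabbbbbabbbbbabaabbbababbba')
  3 → (14, 'abaabbbababbba')
  4 → (21, 'ababbba')
  5 → (23, 'abbba')
  6 → (17, 'abbbababbba')
  7 → (8, 'abbbbbabaabbbababbba')
  8 → (2, 'abbbbbabbbbbabaabbbababbba')
  9 → (26, 'ba')
  10 → (15, 'baabbbababbba')
  11 → (0, 'baabbbbbabbbbbabaabbbababbba')
  12 → (13, 'babaabbbababbba')
  13 → (20, 'bababbba')
  14 → (22, 'babbba')
  15 → (7, 'babbbbbabaabbbababbba')
  16 → (25, 'bba')
  17 → (12, 'bbabaabbbababbba')
  18 → (19, 'bbababbba')
  19 → (6, 'bbabbbbbabaabbbababbba')
  20 → (24, 'bbba')
  21 → (11, 'bbbabaabbbababbba')
  22 → (18, 'bbbababbba')
  23 → (5, 'bbbabbbbbabaabbbababbba')
  24 → (10, 'bbbbabaabbbababbba')
  25 → (4, 'bbbbabbbbbabaabbbababbba')
  26 → (9, 'bbbbbabaabbbababbba')
  27 → (3, 'bbbbbabbbbbabaabbbababbba')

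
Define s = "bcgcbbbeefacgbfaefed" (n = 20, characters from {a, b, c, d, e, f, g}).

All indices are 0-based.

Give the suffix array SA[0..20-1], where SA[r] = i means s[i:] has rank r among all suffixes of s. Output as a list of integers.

rank | idx | suffix
   0 |  10 | acgbfaefed
   1 |  15 | aefed
   2 |   4 | bbbeefacgbfaefed
   3 |   5 | bbeefacgbfaefed
   4 |   0 | bcgcbbbeefacgbfaefed
   5 |   6 | beefacgbfaefed
   6 |  13 | bfaefed
   7 |   3 | cbbbeefacgbfaefed
   8 |  11 | cgbfaefed
   9 |   1 | cgcbbbeefacgbfaefed
  10 |  19 | d
  11 |  18 | ed
  12 |   7 | eefacgbfaefed
  13 |   8 | efacgbfaefed
  14 |  16 | efed
  15 |   9 | facgbfaefed
  16 |  14 | faefed
  17 |  17 | fed
  18 |  12 | gbfaefed
  19 |   2 | gcbbbeefacgbfaefed

[10, 15, 4, 5, 0, 6, 13, 3, 11, 1, 19, 18, 7, 8, 16, 9, 14, 17, 12, 2]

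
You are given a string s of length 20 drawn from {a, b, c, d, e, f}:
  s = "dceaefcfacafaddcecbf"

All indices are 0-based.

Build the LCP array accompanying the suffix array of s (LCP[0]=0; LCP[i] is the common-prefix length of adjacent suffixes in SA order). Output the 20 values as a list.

rank | idx | suffix
   0 |   8 | acafaddcecbf
   1 |  12 | addcecbf
   2 |   3 | aefcfacafaddcecbf
   3 |  10 | afaddcecbf
   4 |  18 | bf
   5 |   9 | cafaddcecbf
   6 |  17 | cbf
   7 |   1 | ceaefcfacafaddcecbf
   8 |  15 | cecbf
   9 |   6 | cfacafaddcecbf
  10 |   0 | dceaefcfacafaddcecbf
  11 |  14 | dcecbf
  12 |  13 | ddcecbf
  13 |   2 | eaefcfacafaddcecbf
  14 |  16 | ecbf
  15 |   4 | efcfacafaddcecbf
  16 |  19 | f
  17 |   7 | facafaddcecbf
  18 |  11 | faddcecbf
  19 |   5 | fcfacafaddcecbf

SA = [8, 12, 3, 10, 18, 9, 17, 1, 15, 6, 0, 14, 13, 2, 16, 4, 19, 7, 11, 5]
[i] adj suffixes → lcp
  [1] 8/12 → 1 ('a')
  [2] 12/3 → 1 ('a')
  [3] 3/10 → 1 ('a')
  [4] 10/18 → 0 ('')
  [5] 18/9 → 0 ('')
  [6] 9/17 → 1 ('c')
  [7] 17/1 → 1 ('c')
  [8] 1/15 → 2 ('ce')
  [9] 15/6 → 1 ('c')
  [10] 6/0 → 0 ('')
  [11] 0/14 → 3 ('dce')
  [12] 14/13 → 1 ('d')
  [13] 13/2 → 0 ('')
  [14] 2/16 → 1 ('e')
  [15] 16/4 → 1 ('e')
  [16] 4/19 → 0 ('')
  [17] 19/7 → 1 ('f')
  [18] 7/11 → 2 ('fa')
  [19] 11/5 → 1 ('f')

[0, 1, 1, 1, 0, 0, 1, 1, 2, 1, 0, 3, 1, 0, 1, 1, 0, 1, 2, 1]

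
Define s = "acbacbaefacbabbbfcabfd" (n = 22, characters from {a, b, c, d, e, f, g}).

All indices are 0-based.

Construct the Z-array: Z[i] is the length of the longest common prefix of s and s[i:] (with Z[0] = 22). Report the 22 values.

[22, 0, 0, 4, 0, 0, 1, 0, 0, 4, 0, 0, 1, 0, 0, 0, 0, 0, 1, 0, 0, 0]

Z[0]=22
i=1: i≥r, start 0; Z[1]=0
i=2: i≥r, start 0; Z[2]=0
i=3: i≥r, start 0; Z[3]=4 grow→box=[3,7)
i=4: min(r-i=3, Z[1]=0)=0; Z[4]=0
i=5: min(r-i=2, Z[2]=0)=0; Z[5]=0
i=6: min(r-i=1, Z[3]=4)=1; Z[6]=1
i=7: i≥r, start 0; Z[7]=0
i=8: i≥r, start 0; Z[8]=0
i=9: i≥r, start 0; Z[9]=4 grow→box=[9,13)
i=10: min(r-i=3, Z[1]=0)=0; Z[10]=0
i=11: min(r-i=2, Z[2]=0)=0; Z[11]=0
i=12: min(r-i=1, Z[3]=4)=1; Z[12]=1
i=13: i≥r, start 0; Z[13]=0
i=14: i≥r, start 0; Z[14]=0
i=15: i≥r, start 0; Z[15]=0
i=16: i≥r, start 0; Z[16]=0
i=17: i≥r, start 0; Z[17]=0
i=18: i≥r, start 0; Z[18]=1 grow→box=[18,19)
i=19: i≥r, start 0; Z[19]=0
i=20: i≥r, start 0; Z[20]=0
i=21: i≥r, start 0; Z[21]=0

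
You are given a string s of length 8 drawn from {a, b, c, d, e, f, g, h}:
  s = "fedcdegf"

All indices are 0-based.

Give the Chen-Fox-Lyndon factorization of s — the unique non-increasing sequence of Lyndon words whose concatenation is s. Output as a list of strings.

["f", "e", "d", "cdegf"]

emit factor 1: 'f' (i=0, period=1)
emit factor 2: 'e' (i=1, period=1)
emit factor 3: 'd' (i=2, period=1)
emit factor 4: 'cdegf' (i=3, period=5)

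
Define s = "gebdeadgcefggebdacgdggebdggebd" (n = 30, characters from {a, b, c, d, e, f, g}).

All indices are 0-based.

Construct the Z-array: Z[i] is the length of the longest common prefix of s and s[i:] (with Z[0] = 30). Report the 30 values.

Z[0]=30
i=1: i≥r, start 0; Z[1]=0
i=2: i≥r, start 0; Z[2]=0
i=3: i≥r, start 0; Z[3]=0
i=4: i≥r, start 0; Z[4]=0
i=5: i≥r, start 0; Z[5]=0
i=6: i≥r, start 0; Z[6]=0
i=7: i≥r, start 0; Z[7]=1 grow→box=[7,8)
i=8: i≥r, start 0; Z[8]=0
i=9: i≥r, start 0; Z[9]=0
i=10: i≥r, start 0; Z[10]=0
i=11: i≥r, start 0; Z[11]=1 grow→box=[11,12)
i=12: i≥r, start 0; Z[12]=4 grow→box=[12,16)
i=13: min(r-i=3, Z[1]=0)=0; Z[13]=0
i=14: min(r-i=2, Z[2]=0)=0; Z[14]=0
i=15: min(r-i=1, Z[3]=0)=0; Z[15]=0
i=16: i≥r, start 0; Z[16]=0
i=17: i≥r, start 0; Z[17]=0
i=18: i≥r, start 0; Z[18]=1 grow→box=[18,19)
i=19: i≥r, start 0; Z[19]=0
i=20: i≥r, start 0; Z[20]=1 grow→box=[20,21)
i=21: i≥r, start 0; Z[21]=4 grow→box=[21,25)
i=22: min(r-i=3, Z[1]=0)=0; Z[22]=0
i=23: min(r-i=2, Z[2]=0)=0; Z[23]=0
i=24: min(r-i=1, Z[3]=0)=0; Z[24]=0
i=25: i≥r, start 0; Z[25]=1 grow→box=[25,26)
i=26: i≥r, start 0; Z[26]=4 grow→box=[26,30)
i=27: min(r-i=3, Z[1]=0)=0; Z[27]=0
i=28: min(r-i=2, Z[2]=0)=0; Z[28]=0
i=29: min(r-i=1, Z[3]=0)=0; Z[29]=0

[30, 0, 0, 0, 0, 0, 0, 1, 0, 0, 0, 1, 4, 0, 0, 0, 0, 0, 1, 0, 1, 4, 0, 0, 0, 1, 4, 0, 0, 0]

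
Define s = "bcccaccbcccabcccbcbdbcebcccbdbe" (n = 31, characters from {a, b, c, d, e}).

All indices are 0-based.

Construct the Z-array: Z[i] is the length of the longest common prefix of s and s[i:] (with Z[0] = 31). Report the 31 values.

Z[0]=31
i=1: i≥r, start 0; Z[1]=0
i=2: i≥r, start 0; Z[2]=0
i=3: i≥r, start 0; Z[3]=0
i=4: i≥r, start 0; Z[4]=0
i=5: i≥r, start 0; Z[5]=0
i=6: i≥r, start 0; Z[6]=0
i=7: i≥r, start 0; Z[7]=5 scan→box=[7,12)
i=8: min(r-i=4, Z[1]=0)=0; Z[8]=0
i=9: min(r-i=3, Z[2]=0)=0; Z[9]=0
i=10: min(r-i=2, Z[3]=0)=0; Z[10]=0
i=11: min(r-i=1, Z[4]=0)=0; Z[11]=0
i=12: i≥r, start 0; Z[12]=4 scan→box=[12,16)
i=13: min(r-i=3, Z[1]=0)=0; Z[13]=0
i=14: min(r-i=2, Z[2]=0)=0; Z[14]=0
i=15: min(r-i=1, Z[3]=0)=0; Z[15]=0
i=16: i≥r, start 0; Z[16]=2 scan→box=[16,18)
i=17: min(r-i=1, Z[1]=0)=0; Z[17]=0
i=18: i≥r, start 0; Z[18]=1 scan→box=[18,19)
i=19: i≥r, start 0; Z[19]=0
i=20: i≥r, start 0; Z[20]=2 scan→box=[20,22)
i=21: min(r-i=1, Z[1]=0)=0; Z[21]=0
i=22: i≥r, start 0; Z[22]=0
i=23: i≥r, start 0; Z[23]=4 scan→box=[23,27)
i=24: min(r-i=3, Z[1]=0)=0; Z[24]=0
i=25: min(r-i=2, Z[2]=0)=0; Z[25]=0
i=26: min(r-i=1, Z[3]=0)=0; Z[26]=0
i=27: i≥r, start 0; Z[27]=1 scan→box=[27,28)
i=28: i≥r, start 0; Z[28]=0
i=29: i≥r, start 0; Z[29]=1 scan→box=[29,30)
i=30: i≥r, start 0; Z[30]=0

[31, 0, 0, 0, 0, 0, 0, 5, 0, 0, 0, 0, 4, 0, 0, 0, 2, 0, 1, 0, 2, 0, 0, 4, 0, 0, 0, 1, 0, 1, 0]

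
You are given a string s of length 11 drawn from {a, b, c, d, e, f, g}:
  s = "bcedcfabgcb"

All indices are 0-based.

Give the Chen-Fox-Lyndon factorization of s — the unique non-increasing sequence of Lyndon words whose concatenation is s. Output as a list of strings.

["bcedcf", "abgcb"]

emit factor 1: 'bcedcf' (i=0, period=6)
emit factor 2: 'abgcb' (i=6, period=5)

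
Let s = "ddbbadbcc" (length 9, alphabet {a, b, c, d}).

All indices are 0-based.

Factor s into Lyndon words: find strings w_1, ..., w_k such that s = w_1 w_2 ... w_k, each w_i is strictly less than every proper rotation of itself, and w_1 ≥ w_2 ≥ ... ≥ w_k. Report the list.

emit factor 1: 'd' (i=0, period=1)
emit factor 2: 'd' (i=1, period=1)
emit factor 3: 'b' (i=2, period=1)
emit factor 4: 'b' (i=3, period=1)
emit factor 5: 'adbcc' (i=4, period=5)

["d", "d", "b", "b", "adbcc"]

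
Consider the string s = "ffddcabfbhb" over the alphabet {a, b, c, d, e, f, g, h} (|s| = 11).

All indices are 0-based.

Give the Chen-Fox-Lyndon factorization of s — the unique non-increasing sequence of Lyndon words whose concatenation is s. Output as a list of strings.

emit factor 1: 'f' (i=0, period=1)
emit factor 2: 'f' (i=1, period=1)
emit factor 3: 'd' (i=2, period=1)
emit factor 4: 'd' (i=3, period=1)
emit factor 5: 'c' (i=4, period=1)
emit factor 6: 'abfbhb' (i=5, period=6)

["f", "f", "d", "d", "c", "abfbhb"]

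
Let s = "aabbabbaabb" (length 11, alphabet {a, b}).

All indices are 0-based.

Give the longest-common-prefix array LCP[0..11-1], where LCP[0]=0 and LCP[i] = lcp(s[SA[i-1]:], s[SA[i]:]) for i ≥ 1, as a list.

rank→(start, suffix):
  0 → (7, 'aabb')
  1 → (0, 'aabbabbaabb')
  2 → (8, 'abb')
  3 → (4, 'abbaabb')
  4 → (1, 'abbabbaabb')
  5 → (10, 'b')
  6 → (6, 'baabb')
  7 → (3, 'babbaabb')
  8 → (9, 'bb')
  9 → (5, 'bbaabb')
  10 → (2, 'bbabbaabb')

SA = [7, 0, 8, 4, 1, 10, 6, 3, 9, 5, 2]
rank  pair      lcp
   1  s[7:],s[0:]  4  'aabb'
   2  s[0:],s[8:]  1  'a'
   3  s[8:],s[4:]  3  'abb'
   4  s[4:],s[1:]  4  'abba'
   5  s[1:],s[10:]  0  ''
   6  s[10:],s[6:]  1  'b'
   7  s[6:],s[3:]  2  'ba'
   8  s[3:],s[9:]  1  'b'
   9  s[9:],s[5:]  2  'bb'
  10  s[5:],s[2:]  3  'bba'

[0, 4, 1, 3, 4, 0, 1, 2, 1, 2, 3]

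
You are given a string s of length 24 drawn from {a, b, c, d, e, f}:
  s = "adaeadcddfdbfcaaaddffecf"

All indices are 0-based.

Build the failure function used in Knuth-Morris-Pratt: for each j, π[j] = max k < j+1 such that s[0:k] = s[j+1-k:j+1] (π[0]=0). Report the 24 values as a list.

π[0] = 0
j=1 s[j]='d': π[1]=0 (border '')
j=2 s[j]='a': π[2]=1 (border 'a')
j=3 s[j]='e': k: 1→0; π[3]=0 (border '')
j=4 s[j]='a': π[4]=1 (border 'a')
j=5 s[j]='d': π[5]=2 (border 'ad')
j=6 s[j]='c': k: 2→0; π[6]=0 (border '')
j=7 s[j]='d': π[7]=0 (border '')
j=8 s[j]='d': π[8]=0 (border '')
j=9 s[j]='f': π[9]=0 (border '')
j=10 s[j]='d': π[10]=0 (border '')
j=11 s[j]='b': π[11]=0 (border '')
j=12 s[j]='f': π[12]=0 (border '')
j=13 s[j]='c': π[13]=0 (border '')
j=14 s[j]='a': π[14]=1 (border 'a')
j=15 s[j]='a': k: 1→0; π[15]=1 (border 'a')
j=16 s[j]='a': k: 1→0; π[16]=1 (border 'a')
j=17 s[j]='d': π[17]=2 (border 'ad')
j=18 s[j]='d': k: 2→0; π[18]=0 (border '')
j=19 s[j]='f': π[19]=0 (border '')
j=20 s[j]='f': π[20]=0 (border '')
j=21 s[j]='e': π[21]=0 (border '')
j=22 s[j]='c': π[22]=0 (border '')
j=23 s[j]='f': π[23]=0 (border '')

[0, 0, 1, 0, 1, 2, 0, 0, 0, 0, 0, 0, 0, 0, 1, 1, 1, 2, 0, 0, 0, 0, 0, 0]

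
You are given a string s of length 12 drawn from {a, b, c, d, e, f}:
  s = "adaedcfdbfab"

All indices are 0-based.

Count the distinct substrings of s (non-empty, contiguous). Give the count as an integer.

rank | idx | suffix
   0 |  10 | ab
   1 |   0 | adaedcfdbfab
   2 |   2 | aedcfdbfab
   3 |  11 | b
   4 |   8 | bfab
   5 |   5 | cfdbfab
   6 |   1 | daedcfdbfab
   7 |   7 | dbfab
   8 |   4 | dcfdbfab
   9 |   3 | edcfdbfab
  10 |   9 | fab
  11 |   6 | fdbfab

SA = [10, 0, 2, 11, 8, 5, 1, 7, 4, 3, 9, 6]
rank  pair      lcp
   1  s[10:],s[0:]  1  'a'
   2  s[0:],s[2:]  1  'a'
   3  s[2:],s[11:]  0  ''
   4  s[11:],s[8:]  1  'b'
   5  s[8:],s[5:]  0  ''
   6  s[5:],s[1:]  0  ''
   7  s[1:],s[7:]  1  'd'
   8  s[7:],s[4:]  1  'd'
   9  s[4:],s[3:]  0  ''
  10  s[3:],s[9:]  0  ''
  11  s[9:],s[6:]  1  'f'

n(n+1)/2 = 12·13/2 = 78
Σ LCP = 0 + 1 + 1 + 0 + 1 + 0 + 0 + 1 + 1 + 0 + 0 + 1 = 6
distinct = 78 − 6 = 72

72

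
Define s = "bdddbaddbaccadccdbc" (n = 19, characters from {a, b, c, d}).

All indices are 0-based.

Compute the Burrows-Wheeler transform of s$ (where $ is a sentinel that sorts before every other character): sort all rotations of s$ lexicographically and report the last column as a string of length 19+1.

cbcbddd$bcadcddcaadb

rank  rotation              last
    0  $bdddbaddbaccadccdbc  c
    1  accadccdbc$bdddbaddb  b
    2  adccdbc$bdddbaddbacc  c
    3  addbaccadccdbc$bdddb  b
    4  baccadccdbc$bdddbadd  d
    5  baddbaccadccdbc$bddd  d
    6  bc$bdddbaddbaccadccd  d
    7  bdddbaddbaccadccdbc$  $
    8  c$bdddbaddbaccadccdb  b
    9  cadccdbc$bdddbaddbac  c
   10  ccadccdbc$bdddbaddba  a
   11  ccdbc$bdddbaddbaccad  d
   12  cdbc$bdddbaddbaccadc  c
   13  dbaccadccdbc$bdddbad  d
   14  dbaddbaccadccdbc$bdd  d
   15  dbc$bdddbaddbaccadcc  c
   16  dccdbc$bdddbaddbacca  a
   17  ddbaccadccdbc$bdddba  a
   18  ddbaddbaccadccdbc$bd  d
   19  dddbaddbaccadccdbc$b  b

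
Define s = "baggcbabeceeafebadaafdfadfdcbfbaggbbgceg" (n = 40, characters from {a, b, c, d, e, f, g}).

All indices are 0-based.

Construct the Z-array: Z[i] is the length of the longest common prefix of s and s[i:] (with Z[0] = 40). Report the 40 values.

Z[0]=40
i=1: i≥r, start 0; Z[1]=0
i=2: i≥r, start 0; Z[2]=0
i=3: i≥r, start 0; Z[3]=0
i=4: i≥r, start 0; Z[4]=0
i=5: i≥r, start 0; Z[5]=2 scan→box=[5,7)
i=6: min(r-i=1, Z[1]=0)=0; Z[6]=0
i=7: i≥r, start 0; Z[7]=1 scan→box=[7,8)
i=8: i≥r, start 0; Z[8]=0
i=9: i≥r, start 0; Z[9]=0
i=10: i≥r, start 0; Z[10]=0
i=11: i≥r, start 0; Z[11]=0
i=12: i≥r, start 0; Z[12]=0
i=13: i≥r, start 0; Z[13]=0
i=14: i≥r, start 0; Z[14]=0
i=15: i≥r, start 0; Z[15]=2 scan→box=[15,17)
i=16: min(r-i=1, Z[1]=0)=0; Z[16]=0
i=17: i≥r, start 0; Z[17]=0
i=18: i≥r, start 0; Z[18]=0
i=19: i≥r, start 0; Z[19]=0
i=20: i≥r, start 0; Z[20]=0
i=21: i≥r, start 0; Z[21]=0
i=22: i≥r, start 0; Z[22]=0
i=23: i≥r, start 0; Z[23]=0
i=24: i≥r, start 0; Z[24]=0
i=25: i≥r, start 0; Z[25]=0
i=26: i≥r, start 0; Z[26]=0
i=27: i≥r, start 0; Z[27]=0
i=28: i≥r, start 0; Z[28]=1 scan→box=[28,29)
i=29: i≥r, start 0; Z[29]=0
i=30: i≥r, start 0; Z[30]=4 scan→box=[30,34)
i=31: min(r-i=3, Z[1]=0)=0; Z[31]=0
i=32: min(r-i=2, Z[2]=0)=0; Z[32]=0
i=33: min(r-i=1, Z[3]=0)=0; Z[33]=0
i=34: i≥r, start 0; Z[34]=1 scan→box=[34,35)
i=35: i≥r, start 0; Z[35]=1 scan→box=[35,36)
i=36: i≥r, start 0; Z[36]=0
i=37: i≥r, start 0; Z[37]=0
i=38: i≥r, start 0; Z[38]=0
i=39: i≥r, start 0; Z[39]=0

[40, 0, 0, 0, 0, 2, 0, 1, 0, 0, 0, 0, 0, 0, 0, 2, 0, 0, 0, 0, 0, 0, 0, 0, 0, 0, 0, 0, 1, 0, 4, 0, 0, 0, 1, 1, 0, 0, 0, 0]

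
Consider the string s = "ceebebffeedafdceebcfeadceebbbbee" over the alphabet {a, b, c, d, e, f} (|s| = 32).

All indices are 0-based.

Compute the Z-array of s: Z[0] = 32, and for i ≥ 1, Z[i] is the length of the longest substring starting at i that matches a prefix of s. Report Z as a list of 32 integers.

Z[0]=32
i=1: fresh scan; Z[1]=0
i=2: fresh scan; Z[2]=0
i=3: fresh scan; Z[3]=0
i=4: fresh scan; Z[4]=0
i=5: fresh scan; Z[5]=0
i=6: fresh scan; Z[6]=0
i=7: fresh scan; Z[7]=0
i=8: fresh scan; Z[8]=0
i=9: fresh scan; Z[9]=0
i=10: fresh scan; Z[10]=0
i=11: fresh scan; Z[11]=0
i=12: fresh scan; Z[12]=0
i=13: fresh scan; Z[13]=0
i=14: fresh scan; Z[14]=4 scan→box=[14,18)
i=15: min(r-i=3, Z[1]=0)=0; Z[15]=0
i=16: min(r-i=2, Z[2]=0)=0; Z[16]=0
i=17: min(r-i=1, Z[3]=0)=0; Z[17]=0
i=18: fresh scan; Z[18]=1 scan→box=[18,19)
i=19: fresh scan; Z[19]=0
i=20: fresh scan; Z[20]=0
i=21: fresh scan; Z[21]=0
i=22: fresh scan; Z[22]=0
i=23: fresh scan; Z[23]=4 scan→box=[23,27)
i=24: min(r-i=3, Z[1]=0)=0; Z[24]=0
i=25: min(r-i=2, Z[2]=0)=0; Z[25]=0
i=26: min(r-i=1, Z[3]=0)=0; Z[26]=0
i=27: fresh scan; Z[27]=0
i=28: fresh scan; Z[28]=0
i=29: fresh scan; Z[29]=0
i=30: fresh scan; Z[30]=0
i=31: fresh scan; Z[31]=0

[32, 0, 0, 0, 0, 0, 0, 0, 0, 0, 0, 0, 0, 0, 4, 0, 0, 0, 1, 0, 0, 0, 0, 4, 0, 0, 0, 0, 0, 0, 0, 0]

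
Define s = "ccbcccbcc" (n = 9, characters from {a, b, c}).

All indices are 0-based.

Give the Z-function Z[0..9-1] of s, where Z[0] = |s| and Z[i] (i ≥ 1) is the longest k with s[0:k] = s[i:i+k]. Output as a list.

Z[0]=9
i=1: fresh scan; Z[1]=1 scan→box=[1,2)
i=2: fresh scan; Z[2]=0
i=3: fresh scan; Z[3]=2 scan→box=[3,5)
i=4: min(r-i=1, Z[1]=1)=1; Z[4]=5 scan→box=[4,9)
i=5: min(r-i=4, Z[1]=1)=1; Z[5]=1
i=6: min(r-i=3, Z[2]=0)=0; Z[6]=0
i=7: min(r-i=2, Z[3]=2)=2; Z[7]=2
i=8: min(r-i=1, Z[4]=5)=1; Z[8]=1

[9, 1, 0, 2, 5, 1, 0, 2, 1]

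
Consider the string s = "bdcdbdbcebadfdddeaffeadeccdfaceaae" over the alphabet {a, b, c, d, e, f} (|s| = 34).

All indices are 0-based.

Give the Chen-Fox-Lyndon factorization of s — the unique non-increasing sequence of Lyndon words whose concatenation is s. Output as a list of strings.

emit factor 1: 'bdcd' (i=0, period=4)
emit factor 2: 'bd' (i=4, period=2)
emit factor 3: 'bce' (i=6, period=3)
emit factor 4: 'b' (i=9, period=1)
emit factor 5: 'adfdddeaffe' (i=10, period=11)
emit factor 6: 'adeccdf' (i=21, period=7)
emit factor 7: 'ace' (i=28, period=3)
emit factor 8: 'aae' (i=31, period=3)

["bdcd", "bd", "bce", "b", "adfdddeaffe", "adeccdf", "ace", "aae"]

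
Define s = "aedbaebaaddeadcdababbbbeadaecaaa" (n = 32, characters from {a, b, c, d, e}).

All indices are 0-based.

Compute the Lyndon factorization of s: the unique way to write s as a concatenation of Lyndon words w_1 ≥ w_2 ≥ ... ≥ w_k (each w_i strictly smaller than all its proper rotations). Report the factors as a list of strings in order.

["aedb", "aeb", "aaddeadcdababbbbeadaec", "a", "a", "a"]

emit factor 1: 'aedb' (i=0, period=4)
emit factor 2: 'aeb' (i=4, period=3)
emit factor 3: 'aaddeadcdababbbbeadaec' (i=7, period=22)
emit factor 4: 'a' (i=29, period=1)
emit factor 5: 'a' (i=30, period=1)
emit factor 6: 'a' (i=31, period=1)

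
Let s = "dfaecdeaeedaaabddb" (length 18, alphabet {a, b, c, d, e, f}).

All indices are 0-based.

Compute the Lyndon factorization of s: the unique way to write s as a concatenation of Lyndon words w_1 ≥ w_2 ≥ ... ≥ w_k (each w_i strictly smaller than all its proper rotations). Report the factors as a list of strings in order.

["df", "aecdeaeed", "aaabddb"]

emit factor 1: 'df' (i=0, period=2)
emit factor 2: 'aecdeaeed' (i=2, period=9)
emit factor 3: 'aaabddb' (i=11, period=7)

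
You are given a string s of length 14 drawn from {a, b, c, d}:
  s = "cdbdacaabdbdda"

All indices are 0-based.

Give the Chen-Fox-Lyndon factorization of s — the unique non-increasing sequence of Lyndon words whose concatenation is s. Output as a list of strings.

["cd", "bd", "ac", "aabdbdd", "a"]

emit factor 1: 'cd' (i=0, period=2)
emit factor 2: 'bd' (i=2, period=2)
emit factor 3: 'ac' (i=4, period=2)
emit factor 4: 'aabdbdd' (i=6, period=7)
emit factor 5: 'a' (i=13, period=1)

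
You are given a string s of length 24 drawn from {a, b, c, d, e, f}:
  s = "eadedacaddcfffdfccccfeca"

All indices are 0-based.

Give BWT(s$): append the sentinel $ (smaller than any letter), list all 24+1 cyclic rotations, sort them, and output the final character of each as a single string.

rank  rotation                   last
    0  $eadedacaddcfffdfccccfeca  a
    1  a$eadedacaddcfffdfccccfec  c
    2  acaddcfffdfccccfeca$eaded  d
    3  addcfffdfccccfeca$eadedac  c
    4  adedacaddcfffdfccccfeca$e  e
    5  ca$eadedacaddcfffdfccccfe  e
    6  caddcfffdfccccfeca$eadeda  a
    7  ccccfeca$eadedacaddcfffdf  f
    8  cccfeca$eadedacaddcfffdfc  c
    9  ccfeca$eadedacaddcfffdfcc  c
   10  cfeca$eadedacaddcfffdfccc  c
   11  cfffdfccccfeca$eadedacadd  d
   12  dacaddcfffdfccccfeca$eade  e
   13  dcfffdfccccfeca$eadedacad  d
   14  ddcfffdfccccfeca$eadedaca  a
   15  dedacaddcfffdfccccfeca$ea  a
   16  dfccccfeca$eadedacaddcfff  f
   17  eadedacaddcfffdfccccfeca$  $
   18  eca$eadedacaddcfffdfccccf  f
   19  edacaddcfffdfccccfeca$ead  d
   20  fccccfeca$eadedacaddcfffd  d
   21  fdfccccfeca$eadedacaddcff  f
   22  feca$eadedacaddcfffdfcccc  c
   23  ffdfccccfeca$eadedacaddcf  f
   24  fffdfccccfeca$eadedacaddc  c

acdceeafcccdedaaf$fddfcfc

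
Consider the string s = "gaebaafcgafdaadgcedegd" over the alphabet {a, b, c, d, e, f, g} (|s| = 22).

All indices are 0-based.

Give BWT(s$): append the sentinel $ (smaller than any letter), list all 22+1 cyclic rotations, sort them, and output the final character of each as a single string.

rank  rotation                 last
    0  $gaebaafcgafdaadgcedegd  d
    1  aadgcedegd$gaebaafcgafd  d
    2  aafcgafdaadgcedegd$gaeb  b
    3  adgcedegd$gaebaafcgafda  a
    4  aebaafcgafdaadgcedegd$g  g
    5  afcgafdaadgcedegd$gaeba  a
    6  afdaadgcedegd$gaebaafcg  g
    7  baafcgafdaadgcedegd$gae  e
    8  cedegd$gaebaafcgafdaadg  g
    9  cgafdaadgcedegd$gaebaaf  f
   10  d$gaebaafcgafdaadgcedeg  g
   11  daadgcedegd$gaebaafcgaf  f
   12  degd$gaebaafcgafdaadgce  e
   13  dgcedegd$gaebaafcgafdaa  a
   14  ebaafcgafdaadgcedegd$ga  a
   15  edegd$gaebaafcgafdaadgc  c
   16  egd$gaebaafcgafdaadgced  d
   17  fcgafdaadgcedegd$gaebaa  a
   18  fdaadgcedegd$gaebaafcga  a
   19  gaebaafcgafdaadgcedegd$  $
   20  gafdaadgcedegd$gaebaafc  c
   21  gcedegd$gaebaafcgafdaad  d
   22  gd$gaebaafcgafdaadgcede  e

ddbagagegfgfeaacdaa$cde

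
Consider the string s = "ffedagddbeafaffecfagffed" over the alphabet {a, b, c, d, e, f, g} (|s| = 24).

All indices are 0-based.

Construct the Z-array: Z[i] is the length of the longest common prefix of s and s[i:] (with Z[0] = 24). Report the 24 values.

Z[0]=24
i=1: i≥r, start 0; Z[1]=1 scan→box=[1,2)
i=2: i≥r, start 0; Z[2]=0
i=3: i≥r, start 0; Z[3]=0
i=4: i≥r, start 0; Z[4]=0
i=5: i≥r, start 0; Z[5]=0
i=6: i≥r, start 0; Z[6]=0
i=7: i≥r, start 0; Z[7]=0
i=8: i≥r, start 0; Z[8]=0
i=9: i≥r, start 0; Z[9]=0
i=10: i≥r, start 0; Z[10]=0
i=11: i≥r, start 0; Z[11]=1 scan→box=[11,12)
i=12: i≥r, start 0; Z[12]=0
i=13: i≥r, start 0; Z[13]=3 scan→box=[13,16)
i=14: min(r-i=2, Z[1]=1)=1; Z[14]=1
i=15: min(r-i=1, Z[2]=0)=0; Z[15]=0
i=16: i≥r, start 0; Z[16]=0
i=17: i≥r, start 0; Z[17]=1 scan→box=[17,18)
i=18: i≥r, start 0; Z[18]=0
i=19: i≥r, start 0; Z[19]=0
i=20: i≥r, start 0; Z[20]=4 scan→box=[20,24)
i=21: min(r-i=3, Z[1]=1)=1; Z[21]=1
i=22: min(r-i=2, Z[2]=0)=0; Z[22]=0
i=23: min(r-i=1, Z[3]=0)=0; Z[23]=0

[24, 1, 0, 0, 0, 0, 0, 0, 0, 0, 0, 1, 0, 3, 1, 0, 0, 1, 0, 0, 4, 1, 0, 0]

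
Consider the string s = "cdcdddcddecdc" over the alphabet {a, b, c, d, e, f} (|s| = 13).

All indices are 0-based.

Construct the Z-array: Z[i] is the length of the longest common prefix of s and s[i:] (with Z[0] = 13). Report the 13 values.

Z[0]=13
i=1: fresh scan; Z[1]=0
i=2: fresh scan; Z[2]=2 scan→box=[2,4)
i=3: min(r-i=1, Z[1]=0)=0; Z[3]=0
i=4: fresh scan; Z[4]=0
i=5: fresh scan; Z[5]=0
i=6: fresh scan; Z[6]=2 scan→box=[6,8)
i=7: min(r-i=1, Z[1]=0)=0; Z[7]=0
i=8: fresh scan; Z[8]=0
i=9: fresh scan; Z[9]=0
i=10: fresh scan; Z[10]=3 scan→box=[10,13)
i=11: min(r-i=2, Z[1]=0)=0; Z[11]=0
i=12: min(r-i=1, Z[2]=2)=1; Z[12]=1

[13, 0, 2, 0, 0, 0, 2, 0, 0, 0, 3, 0, 1]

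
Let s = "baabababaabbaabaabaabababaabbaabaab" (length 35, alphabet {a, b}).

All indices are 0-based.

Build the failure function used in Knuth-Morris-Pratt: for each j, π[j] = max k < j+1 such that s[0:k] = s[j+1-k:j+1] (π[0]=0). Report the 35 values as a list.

[0, 0, 0, 1, 2, 1, 2, 1, 2, 3, 4, 1, 2, 3, 4, 5, 3, 4, 5, 3, 4, 5, 6, 7, 8, 9, 10, 11, 12, 13, 14, 15, 16, 17, 18]

π[0] = 0
j=1 s[j]='a': π[1]=0 (border '')
j=2 s[j]='a': π[2]=0 (border '')
j=3 s[j]='b': π[3]=1 (border 'b')
j=4 s[j]='a': π[4]=2 (border 'ba')
j=5 s[j]='b': k: 2→0; π[5]=1 (border 'b')
j=6 s[j]='a': π[6]=2 (border 'ba')
j=7 s[j]='b': k: 2→0; π[7]=1 (border 'b')
j=8 s[j]='a': π[8]=2 (border 'ba')
j=9 s[j]='a': π[9]=3 (border 'baa')
j=10 s[j]='b': π[10]=4 (border 'baab')
j=11 s[j]='b': k: 4→1→0; π[11]=1 (border 'b')
j=12 s[j]='a': π[12]=2 (border 'ba')
j=13 s[j]='a': π[13]=3 (border 'baa')
j=14 s[j]='b': π[14]=4 (border 'baab')
j=15 s[j]='a': π[15]=5 (border 'baaba')
j=16 s[j]='a': k: 5→2; π[16]=3 (border 'baa')
j=17 s[j]='b': π[17]=4 (border 'baab')
j=18 s[j]='a': π[18]=5 (border 'baaba')
j=19 s[j]='a': k: 5→2; π[19]=3 (border 'baa')
j=20 s[j]='b': π[20]=4 (border 'baab')
j=21 s[j]='a': π[21]=5 (border 'baaba')
j=22 s[j]='b': π[22]=6 (border 'baabab')
j=23 s[j]='a': π[23]=7 (border 'baababa')
j=24 s[j]='b': π[24]=8 (border 'baababab')
j=25 s[j]='a': π[25]=9 (border 'baabababa')
j=26 s[j]='a': π[26]=10 (border 'baabababaa')
j=27 s[j]='b': π[27]=11 (border 'baabababaab')
j=28 s[j]='b': π[28]=12 (border 'baabababaabb')
j=29 s[j]='a': π[29]=13 (border 'baabababaabba')
j=30 s[j]='a': π[30]=14 (border 'baabababaabbaa')
j=31 s[j]='b': π[31]=15 (border 'baabababaabbaab')
j=32 s[j]='a': π[32]=16 (border 'baabababaabbaaba')
j=33 s[j]='a': π[33]=17 (border 'baabababaabbaabaa')
j=34 s[j]='b': π[34]=18 (border 'baabababaabbaabaab')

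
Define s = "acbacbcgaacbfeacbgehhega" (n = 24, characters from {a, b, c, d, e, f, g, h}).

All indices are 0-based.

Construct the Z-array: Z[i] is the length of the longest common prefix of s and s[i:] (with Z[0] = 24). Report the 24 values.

[24, 0, 0, 3, 0, 0, 0, 0, 1, 3, 0, 0, 0, 0, 3, 0, 0, 0, 0, 0, 0, 0, 0, 1]

Z[0]=24
i=1: fresh scan; Z[1]=0
i=2: fresh scan; Z[2]=0
i=3: fresh scan; Z[3]=3 grow→box=[3,6)
i=4: min(r-i=2, Z[1]=0)=0; Z[4]=0
i=5: min(r-i=1, Z[2]=0)=0; Z[5]=0
i=6: fresh scan; Z[6]=0
i=7: fresh scan; Z[7]=0
i=8: fresh scan; Z[8]=1 grow→box=[8,9)
i=9: fresh scan; Z[9]=3 grow→box=[9,12)
i=10: min(r-i=2, Z[1]=0)=0; Z[10]=0
i=11: min(r-i=1, Z[2]=0)=0; Z[11]=0
i=12: fresh scan; Z[12]=0
i=13: fresh scan; Z[13]=0
i=14: fresh scan; Z[14]=3 grow→box=[14,17)
i=15: min(r-i=2, Z[1]=0)=0; Z[15]=0
i=16: min(r-i=1, Z[2]=0)=0; Z[16]=0
i=17: fresh scan; Z[17]=0
i=18: fresh scan; Z[18]=0
i=19: fresh scan; Z[19]=0
i=20: fresh scan; Z[20]=0
i=21: fresh scan; Z[21]=0
i=22: fresh scan; Z[22]=0
i=23: fresh scan; Z[23]=1 grow→box=[23,24)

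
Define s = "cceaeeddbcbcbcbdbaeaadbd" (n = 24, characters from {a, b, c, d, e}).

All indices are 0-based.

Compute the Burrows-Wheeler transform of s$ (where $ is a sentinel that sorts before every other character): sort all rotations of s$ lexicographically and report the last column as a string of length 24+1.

rank  rotation                   last
    0  $cceaeeddbcbcbcbdbaeaadbd  d
    1  aadbd$cceaeeddbcbcbcbdbae  e
    2  adbd$cceaeeddbcbcbcbdbaea  a
    3  aeaadbd$cceaeeddbcbcbcbdb  b
    4  aeeddbcbcbcbdbaeaadbd$cce  e
    5  baeaadbd$cceaeeddbcbcbcbd  d
    6  bcbcbcbdbaeaadbd$cceaeedd  d
    7  bcbcbdbaeaadbd$cceaeeddbc  c
    8  bcbdbaeaadbd$cceaeeddbcbc  c
    9  bd$cceaeeddbcbcbcbdbaeaad  d
   10  bdbaeaadbd$cceaeeddbcbcbc  c
   11  cbcbcbdbaeaadbd$cceaeeddb  b
   12  cbcbdbaeaadbd$cceaeeddbcb  b
   13  cbdbaeaadbd$cceaeeddbcbcb  b
   14  cceaeeddbcbcbcbdbaeaadbd$  $
   15  ceaeeddbcbcbcbdbaeaadbd$c  c
   16  d$cceaeeddbcbcbcbdbaeaadb  b
   17  dbaeaadbd$cceaeeddbcbcbcb  b
   18  dbcbcbcbdbaeaadbd$cceaeed  d
   19  dbd$cceaeeddbcbcbcbdbaeaa  a
   20  ddbcbcbcbdbaeaadbd$cceaee  e
   21  eaadbd$cceaeeddbcbcbcbdba  a
   22  eaeeddbcbcbcbdbaeaadbd$cc  c
   23  eddbcbcbcbdbaeaadbd$cceae  e
   24  eeddbcbcbcbdbaeaadbd$ccea  a

deabeddccdcbbb$cbbdaeacea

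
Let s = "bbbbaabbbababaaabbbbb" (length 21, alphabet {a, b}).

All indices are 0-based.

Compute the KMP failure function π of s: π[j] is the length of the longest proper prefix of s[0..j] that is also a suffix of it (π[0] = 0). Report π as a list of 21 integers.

π[0] = 0
j=1 s[j]='b': π[1]=1 (border 'b')
j=2 s[j]='b': π[2]=2 (border 'bb')
j=3 s[j]='b': π[3]=3 (border 'bbb')
j=4 s[j]='a': k: 3→2→1→0; π[4]=0 (border '')
j=5 s[j]='a': π[5]=0 (border '')
j=6 s[j]='b': π[6]=1 (border 'b')
j=7 s[j]='b': π[7]=2 (border 'bb')
j=8 s[j]='b': π[8]=3 (border 'bbb')
j=9 s[j]='a': k: 3→2→1→0; π[9]=0 (border '')
j=10 s[j]='b': π[10]=1 (border 'b')
j=11 s[j]='a': k: 1→0; π[11]=0 (border '')
j=12 s[j]='b': π[12]=1 (border 'b')
j=13 s[j]='a': k: 1→0; π[13]=0 (border '')
j=14 s[j]='a': π[14]=0 (border '')
j=15 s[j]='a': π[15]=0 (border '')
j=16 s[j]='b': π[16]=1 (border 'b')
j=17 s[j]='b': π[17]=2 (border 'bb')
j=18 s[j]='b': π[18]=3 (border 'bbb')
j=19 s[j]='b': π[19]=4 (border 'bbbb')
j=20 s[j]='b': k: 4→3; π[20]=4 (border 'bbbb')

[0, 1, 2, 3, 0, 0, 1, 2, 3, 0, 1, 0, 1, 0, 0, 0, 1, 2, 3, 4, 4]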